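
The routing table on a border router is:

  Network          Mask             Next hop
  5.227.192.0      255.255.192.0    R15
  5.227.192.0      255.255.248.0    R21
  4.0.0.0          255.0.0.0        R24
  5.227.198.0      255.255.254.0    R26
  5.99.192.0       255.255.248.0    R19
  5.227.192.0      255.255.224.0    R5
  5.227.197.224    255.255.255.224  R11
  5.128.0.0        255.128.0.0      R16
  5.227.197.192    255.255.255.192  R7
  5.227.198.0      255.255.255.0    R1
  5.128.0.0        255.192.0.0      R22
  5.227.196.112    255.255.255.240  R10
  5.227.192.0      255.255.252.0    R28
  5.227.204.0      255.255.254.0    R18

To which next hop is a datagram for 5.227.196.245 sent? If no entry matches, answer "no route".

R21

Routes whose prefix contains 5.227.196.245:
  5.128.0.0/9 (5.128.0.0 - 5.255.255.255) -> R16
  5.227.192.0/18 (5.227.192.0 - 5.227.255.255) -> R15
  5.227.192.0/19 (5.227.192.0 - 5.227.223.255) -> R5
  5.227.192.0/21 (5.227.192.0 - 5.227.199.255) -> R21
More-specific entries that do NOT match:
  5.227.196.112/28 (5.227.196.112 - 5.227.196.127) does not contain 5.227.196.245
  5.227.197.224/27 (5.227.197.224 - 5.227.197.255) does not contain 5.227.196.245
  5.227.197.192/26 (5.227.197.192 - 5.227.197.255) does not contain 5.227.196.245
  5.227.198.0/24 (5.227.198.0 - 5.227.198.255) does not contain 5.227.196.245
  5.227.198.0/23 (5.227.198.0 - 5.227.199.255) does not contain 5.227.196.245
  5.227.204.0/23 (5.227.204.0 - 5.227.205.255) does not contain 5.227.196.245
  5.227.192.0/22 (5.227.192.0 - 5.227.195.255) does not contain 5.227.196.245
Longest matching prefix is /21 -> next hop R21.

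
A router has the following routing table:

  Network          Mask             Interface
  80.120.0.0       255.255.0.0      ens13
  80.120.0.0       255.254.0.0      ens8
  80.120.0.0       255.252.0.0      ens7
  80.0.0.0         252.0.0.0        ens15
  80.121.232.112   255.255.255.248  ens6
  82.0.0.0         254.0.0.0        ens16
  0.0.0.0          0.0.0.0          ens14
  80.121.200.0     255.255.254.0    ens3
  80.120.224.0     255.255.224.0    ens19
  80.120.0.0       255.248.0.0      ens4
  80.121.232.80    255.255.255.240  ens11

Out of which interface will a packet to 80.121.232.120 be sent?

ens8

Routes whose prefix contains 80.121.232.120:
  0.0.0.0/0 (default, matches everything) -> ens14
  80.0.0.0/6 (80.0.0.0 - 83.255.255.255) -> ens15
  80.120.0.0/13 (80.120.0.0 - 80.127.255.255) -> ens4
  80.120.0.0/14 (80.120.0.0 - 80.123.255.255) -> ens7
  80.120.0.0/15 (80.120.0.0 - 80.121.255.255) -> ens8
More-specific entries that do NOT match:
  80.121.232.112/29 (80.121.232.112 - 80.121.232.119) does not contain 80.121.232.120
  80.121.232.80/28 (80.121.232.80 - 80.121.232.95) does not contain 80.121.232.120
  80.121.200.0/23 (80.121.200.0 - 80.121.201.255) does not contain 80.121.232.120
  80.120.224.0/19 (80.120.224.0 - 80.120.255.255) does not contain 80.121.232.120
  80.120.0.0/16 (80.120.0.0 - 80.120.255.255) does not contain 80.121.232.120
Longest matching prefix is /15 -> interface ens8.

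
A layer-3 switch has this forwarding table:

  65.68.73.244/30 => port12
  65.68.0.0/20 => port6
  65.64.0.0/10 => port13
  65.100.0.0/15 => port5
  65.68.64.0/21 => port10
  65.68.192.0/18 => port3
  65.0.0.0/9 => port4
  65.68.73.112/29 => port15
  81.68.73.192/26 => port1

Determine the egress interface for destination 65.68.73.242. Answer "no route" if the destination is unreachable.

port13

Routes whose prefix contains 65.68.73.242:
  65.0.0.0/9 (65.0.0.0 - 65.127.255.255) -> port4
  65.64.0.0/10 (65.64.0.0 - 65.127.255.255) -> port13
More-specific entries that do NOT match:
  65.68.73.244/30 (65.68.73.244 - 65.68.73.247) does not contain 65.68.73.242
  65.68.73.112/29 (65.68.73.112 - 65.68.73.119) does not contain 65.68.73.242
  81.68.73.192/26 (81.68.73.192 - 81.68.73.255) does not contain 65.68.73.242
  65.68.64.0/21 (65.68.64.0 - 65.68.71.255) does not contain 65.68.73.242
  65.68.0.0/20 (65.68.0.0 - 65.68.15.255) does not contain 65.68.73.242
  65.68.192.0/18 (65.68.192.0 - 65.68.255.255) does not contain 65.68.73.242
  65.100.0.0/15 (65.100.0.0 - 65.101.255.255) does not contain 65.68.73.242
Longest matching prefix is /10 -> interface port13.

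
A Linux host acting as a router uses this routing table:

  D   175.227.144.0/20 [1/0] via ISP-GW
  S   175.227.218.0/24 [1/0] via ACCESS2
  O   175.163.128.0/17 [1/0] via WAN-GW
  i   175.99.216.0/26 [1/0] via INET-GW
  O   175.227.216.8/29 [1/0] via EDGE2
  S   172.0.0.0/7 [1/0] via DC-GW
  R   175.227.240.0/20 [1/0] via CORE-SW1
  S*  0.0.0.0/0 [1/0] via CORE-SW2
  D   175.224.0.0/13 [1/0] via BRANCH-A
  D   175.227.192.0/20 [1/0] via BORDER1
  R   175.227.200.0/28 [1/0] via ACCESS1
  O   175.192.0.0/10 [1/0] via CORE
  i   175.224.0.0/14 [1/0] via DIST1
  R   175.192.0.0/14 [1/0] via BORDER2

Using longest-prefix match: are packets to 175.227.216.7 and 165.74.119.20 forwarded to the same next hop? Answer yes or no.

no

175.227.216.7: longest match 175.224.0.0/14 -> DIST1
165.74.119.20: longest match 0.0.0.0/0 -> CORE-SW2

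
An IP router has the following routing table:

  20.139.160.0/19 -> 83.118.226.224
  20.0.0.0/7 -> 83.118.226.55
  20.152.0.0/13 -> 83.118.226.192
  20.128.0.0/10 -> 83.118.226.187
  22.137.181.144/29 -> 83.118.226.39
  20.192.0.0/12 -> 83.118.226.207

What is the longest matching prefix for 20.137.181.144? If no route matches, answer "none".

Entries matching 20.137.181.144:
  20.0.0.0/7 (20.0.0.0 - 21.255.255.255)
  20.128.0.0/10 (20.128.0.0 - 20.191.255.255)
Most specific is 20.128.0.0/10.

20.128.0.0/10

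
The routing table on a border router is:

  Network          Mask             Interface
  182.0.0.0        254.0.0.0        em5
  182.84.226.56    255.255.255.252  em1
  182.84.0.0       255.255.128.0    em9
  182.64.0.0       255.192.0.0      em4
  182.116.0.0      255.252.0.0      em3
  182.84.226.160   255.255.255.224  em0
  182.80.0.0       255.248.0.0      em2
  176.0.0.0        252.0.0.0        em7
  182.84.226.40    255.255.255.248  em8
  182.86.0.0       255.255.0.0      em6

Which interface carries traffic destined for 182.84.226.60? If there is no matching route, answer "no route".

em2

Routes whose prefix contains 182.84.226.60:
  182.0.0.0/7 (182.0.0.0 - 183.255.255.255) -> em5
  182.64.0.0/10 (182.64.0.0 - 182.127.255.255) -> em4
  182.80.0.0/13 (182.80.0.0 - 182.87.255.255) -> em2
More-specific entries that do NOT match:
  182.84.226.56/30 (182.84.226.56 - 182.84.226.59) does not contain 182.84.226.60
  182.84.226.40/29 (182.84.226.40 - 182.84.226.47) does not contain 182.84.226.60
  182.84.226.160/27 (182.84.226.160 - 182.84.226.191) does not contain 182.84.226.60
  182.84.0.0/17 (182.84.0.0 - 182.84.127.255) does not contain 182.84.226.60
  182.86.0.0/16 (182.86.0.0 - 182.86.255.255) does not contain 182.84.226.60
  182.116.0.0/14 (182.116.0.0 - 182.119.255.255) does not contain 182.84.226.60
Longest matching prefix is /13 -> interface em2.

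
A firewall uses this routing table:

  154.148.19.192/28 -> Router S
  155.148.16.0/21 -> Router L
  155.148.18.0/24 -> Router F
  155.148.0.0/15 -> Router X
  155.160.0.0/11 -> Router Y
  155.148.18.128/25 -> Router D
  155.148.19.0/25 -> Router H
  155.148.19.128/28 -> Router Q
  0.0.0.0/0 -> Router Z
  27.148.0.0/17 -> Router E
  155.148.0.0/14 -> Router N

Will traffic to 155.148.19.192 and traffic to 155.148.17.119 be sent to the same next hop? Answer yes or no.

yes

155.148.19.192: longest match 155.148.16.0/21 -> Router L
155.148.17.119: longest match 155.148.16.0/21 -> Router L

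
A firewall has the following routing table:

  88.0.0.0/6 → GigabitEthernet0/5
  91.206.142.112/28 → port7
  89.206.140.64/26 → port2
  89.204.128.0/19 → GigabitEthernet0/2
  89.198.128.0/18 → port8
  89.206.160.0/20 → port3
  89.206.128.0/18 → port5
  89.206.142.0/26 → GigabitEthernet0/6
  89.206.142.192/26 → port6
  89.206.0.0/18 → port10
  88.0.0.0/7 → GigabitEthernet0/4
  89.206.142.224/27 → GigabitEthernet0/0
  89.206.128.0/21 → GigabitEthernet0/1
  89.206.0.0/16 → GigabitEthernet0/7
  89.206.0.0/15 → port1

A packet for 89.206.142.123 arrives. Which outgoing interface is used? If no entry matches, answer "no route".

port5

Routes whose prefix contains 89.206.142.123:
  88.0.0.0/6 (88.0.0.0 - 91.255.255.255) -> GigabitEthernet0/5
  88.0.0.0/7 (88.0.0.0 - 89.255.255.255) -> GigabitEthernet0/4
  89.206.0.0/15 (89.206.0.0 - 89.207.255.255) -> port1
  89.206.0.0/16 (89.206.0.0 - 89.206.255.255) -> GigabitEthernet0/7
  89.206.128.0/18 (89.206.128.0 - 89.206.191.255) -> port5
More-specific entries that do NOT match:
  91.206.142.112/28 (91.206.142.112 - 91.206.142.127) does not contain 89.206.142.123
  89.206.142.224/27 (89.206.142.224 - 89.206.142.255) does not contain 89.206.142.123
  89.206.140.64/26 (89.206.140.64 - 89.206.140.127) does not contain 89.206.142.123
  89.206.142.0/26 (89.206.142.0 - 89.206.142.63) does not contain 89.206.142.123
  89.206.142.192/26 (89.206.142.192 - 89.206.142.255) does not contain 89.206.142.123
  89.206.128.0/21 (89.206.128.0 - 89.206.135.255) does not contain 89.206.142.123
  89.206.160.0/20 (89.206.160.0 - 89.206.175.255) does not contain 89.206.142.123
  89.204.128.0/19 (89.204.128.0 - 89.204.159.255) does not contain 89.206.142.123
Longest matching prefix is /18 -> interface port5.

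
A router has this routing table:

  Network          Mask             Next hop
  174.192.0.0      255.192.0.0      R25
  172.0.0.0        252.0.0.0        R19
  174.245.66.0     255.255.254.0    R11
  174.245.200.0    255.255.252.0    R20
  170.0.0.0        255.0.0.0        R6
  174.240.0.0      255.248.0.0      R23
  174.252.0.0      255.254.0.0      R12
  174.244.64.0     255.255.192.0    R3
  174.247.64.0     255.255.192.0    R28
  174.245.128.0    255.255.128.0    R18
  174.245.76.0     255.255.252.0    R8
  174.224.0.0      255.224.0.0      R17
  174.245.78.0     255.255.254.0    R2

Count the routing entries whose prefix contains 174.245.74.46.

4

Prefixes containing 174.245.74.46:
  172.0.0.0/6 (172.0.0.0 - 175.255.255.255)
  174.192.0.0/10 (174.192.0.0 - 174.255.255.255)
  174.224.0.0/11 (174.224.0.0 - 174.255.255.255)
  174.240.0.0/13 (174.240.0.0 - 174.247.255.255)
Total matching entries: 4.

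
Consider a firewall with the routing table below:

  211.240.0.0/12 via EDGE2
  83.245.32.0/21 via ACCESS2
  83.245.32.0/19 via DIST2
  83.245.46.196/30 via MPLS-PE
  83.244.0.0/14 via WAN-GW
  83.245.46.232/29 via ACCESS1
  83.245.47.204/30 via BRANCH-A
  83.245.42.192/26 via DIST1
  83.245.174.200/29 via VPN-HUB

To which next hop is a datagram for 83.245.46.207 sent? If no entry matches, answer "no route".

Routes whose prefix contains 83.245.46.207:
  83.244.0.0/14 (83.244.0.0 - 83.247.255.255) -> WAN-GW
  83.245.32.0/19 (83.245.32.0 - 83.245.63.255) -> DIST2
More-specific entries that do NOT match:
  83.245.46.196/30 (83.245.46.196 - 83.245.46.199) does not contain 83.245.46.207
  83.245.47.204/30 (83.245.47.204 - 83.245.47.207) does not contain 83.245.46.207
  83.245.46.232/29 (83.245.46.232 - 83.245.46.239) does not contain 83.245.46.207
  83.245.174.200/29 (83.245.174.200 - 83.245.174.207) does not contain 83.245.46.207
  83.245.42.192/26 (83.245.42.192 - 83.245.42.255) does not contain 83.245.46.207
  83.245.32.0/21 (83.245.32.0 - 83.245.39.255) does not contain 83.245.46.207
Longest matching prefix is /19 -> next hop DIST2.

DIST2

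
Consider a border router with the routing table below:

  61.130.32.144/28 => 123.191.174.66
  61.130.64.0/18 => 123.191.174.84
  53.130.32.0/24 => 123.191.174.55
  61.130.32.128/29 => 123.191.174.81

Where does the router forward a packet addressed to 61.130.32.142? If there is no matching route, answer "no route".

no route

No entry's prefix contains 61.130.32.142; there is no default route.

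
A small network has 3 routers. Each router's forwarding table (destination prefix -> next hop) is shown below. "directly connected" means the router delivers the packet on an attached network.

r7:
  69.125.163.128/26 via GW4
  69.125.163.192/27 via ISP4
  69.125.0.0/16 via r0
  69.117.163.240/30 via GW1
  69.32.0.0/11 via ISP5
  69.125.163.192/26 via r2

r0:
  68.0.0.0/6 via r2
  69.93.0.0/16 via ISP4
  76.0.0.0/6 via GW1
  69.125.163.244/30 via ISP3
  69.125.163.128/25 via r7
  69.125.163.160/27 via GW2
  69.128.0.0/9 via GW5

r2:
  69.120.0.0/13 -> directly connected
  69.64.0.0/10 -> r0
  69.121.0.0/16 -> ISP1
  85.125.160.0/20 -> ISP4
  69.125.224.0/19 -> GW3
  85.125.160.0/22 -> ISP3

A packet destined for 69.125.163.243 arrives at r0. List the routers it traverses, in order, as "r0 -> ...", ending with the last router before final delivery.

r0 -> r7 -> r2

At r0: longest match for 69.125.163.243 is 69.125.163.128/25 -> r7
At r7: longest match for 69.125.163.243 is 69.125.163.192/26 -> r2
At r2: longest match for 69.125.163.243 is 69.120.0.0/13 -> directly connected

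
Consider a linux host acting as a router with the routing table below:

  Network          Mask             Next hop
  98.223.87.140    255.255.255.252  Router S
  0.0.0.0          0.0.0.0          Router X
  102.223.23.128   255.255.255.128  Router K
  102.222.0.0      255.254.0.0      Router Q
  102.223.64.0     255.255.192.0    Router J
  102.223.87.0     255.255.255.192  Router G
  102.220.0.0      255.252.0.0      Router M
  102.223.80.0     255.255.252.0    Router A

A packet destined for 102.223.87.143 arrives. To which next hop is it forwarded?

Router J

Routes whose prefix contains 102.223.87.143:
  0.0.0.0/0 (default, matches everything) -> Router X
  102.220.0.0/14 (102.220.0.0 - 102.223.255.255) -> Router M
  102.222.0.0/15 (102.222.0.0 - 102.223.255.255) -> Router Q
  102.223.64.0/18 (102.223.64.0 - 102.223.127.255) -> Router J
More-specific entries that do NOT match:
  98.223.87.140/30 (98.223.87.140 - 98.223.87.143) does not contain 102.223.87.143
  102.223.87.0/26 (102.223.87.0 - 102.223.87.63) does not contain 102.223.87.143
  102.223.23.128/25 (102.223.23.128 - 102.223.23.255) does not contain 102.223.87.143
  102.223.80.0/22 (102.223.80.0 - 102.223.83.255) does not contain 102.223.87.143
Longest matching prefix is /18 -> next hop Router J.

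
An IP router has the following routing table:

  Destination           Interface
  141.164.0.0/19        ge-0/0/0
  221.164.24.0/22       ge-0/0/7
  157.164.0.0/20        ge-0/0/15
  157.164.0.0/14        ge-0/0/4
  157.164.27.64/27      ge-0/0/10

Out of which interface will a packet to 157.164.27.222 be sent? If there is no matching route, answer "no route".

ge-0/0/4

Routes whose prefix contains 157.164.27.222:
  157.164.0.0/14 (157.164.0.0 - 157.167.255.255) -> ge-0/0/4
More-specific entries that do NOT match:
  157.164.27.64/27 (157.164.27.64 - 157.164.27.95) does not contain 157.164.27.222
  221.164.24.0/22 (221.164.24.0 - 221.164.27.255) does not contain 157.164.27.222
  157.164.0.0/20 (157.164.0.0 - 157.164.15.255) does not contain 157.164.27.222
  141.164.0.0/19 (141.164.0.0 - 141.164.31.255) does not contain 157.164.27.222
Longest matching prefix is /14 -> interface ge-0/0/4.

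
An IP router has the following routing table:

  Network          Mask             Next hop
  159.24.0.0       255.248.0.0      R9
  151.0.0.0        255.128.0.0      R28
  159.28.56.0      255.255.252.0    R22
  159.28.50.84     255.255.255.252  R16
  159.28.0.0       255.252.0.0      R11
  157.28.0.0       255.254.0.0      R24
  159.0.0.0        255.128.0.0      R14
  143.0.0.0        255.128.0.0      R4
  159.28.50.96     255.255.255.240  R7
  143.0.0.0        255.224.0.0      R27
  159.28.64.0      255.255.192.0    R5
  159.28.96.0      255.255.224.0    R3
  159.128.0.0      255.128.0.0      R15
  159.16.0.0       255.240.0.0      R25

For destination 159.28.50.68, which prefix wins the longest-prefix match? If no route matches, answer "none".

159.28.0.0/14

Entries matching 159.28.50.68:
  159.0.0.0/9 (159.0.0.0 - 159.127.255.255)
  159.16.0.0/12 (159.16.0.0 - 159.31.255.255)
  159.24.0.0/13 (159.24.0.0 - 159.31.255.255)
  159.28.0.0/14 (159.28.0.0 - 159.31.255.255)
Most specific is 159.28.0.0/14.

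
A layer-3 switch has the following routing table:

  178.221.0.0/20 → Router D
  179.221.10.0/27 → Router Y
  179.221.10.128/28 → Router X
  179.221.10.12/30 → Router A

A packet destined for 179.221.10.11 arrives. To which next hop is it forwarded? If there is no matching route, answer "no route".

Routes whose prefix contains 179.221.10.11:
  179.221.10.0/27 (179.221.10.0 - 179.221.10.31) -> Router Y
More-specific entries that do NOT match:
  179.221.10.12/30 (179.221.10.12 - 179.221.10.15) does not contain 179.221.10.11
  179.221.10.128/28 (179.221.10.128 - 179.221.10.143) does not contain 179.221.10.11
Longest matching prefix is /27 -> next hop Router Y.

Router Y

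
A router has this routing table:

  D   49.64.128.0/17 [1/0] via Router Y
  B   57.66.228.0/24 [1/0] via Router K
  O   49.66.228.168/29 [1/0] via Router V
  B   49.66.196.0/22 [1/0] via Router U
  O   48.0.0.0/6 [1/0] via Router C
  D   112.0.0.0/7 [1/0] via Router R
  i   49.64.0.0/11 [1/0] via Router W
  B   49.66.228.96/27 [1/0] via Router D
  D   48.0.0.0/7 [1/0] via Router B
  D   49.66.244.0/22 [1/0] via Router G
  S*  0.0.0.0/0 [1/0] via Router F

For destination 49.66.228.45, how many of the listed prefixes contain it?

Prefixes containing 49.66.228.45:
  0.0.0.0/0 (default, matches everything)
  48.0.0.0/6 (48.0.0.0 - 51.255.255.255)
  48.0.0.0/7 (48.0.0.0 - 49.255.255.255)
  49.64.0.0/11 (49.64.0.0 - 49.95.255.255)
Total matching entries: 4.

4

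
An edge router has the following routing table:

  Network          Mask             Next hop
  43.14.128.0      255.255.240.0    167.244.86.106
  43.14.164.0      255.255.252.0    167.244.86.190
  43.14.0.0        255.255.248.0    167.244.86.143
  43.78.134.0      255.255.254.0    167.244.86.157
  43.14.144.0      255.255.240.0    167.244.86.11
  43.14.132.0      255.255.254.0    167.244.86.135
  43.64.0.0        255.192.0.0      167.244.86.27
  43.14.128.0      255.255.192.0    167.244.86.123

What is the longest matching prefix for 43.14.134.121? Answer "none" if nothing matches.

Entries matching 43.14.134.121:
  43.14.128.0/18 (43.14.128.0 - 43.14.191.255)
  43.14.128.0/20 (43.14.128.0 - 43.14.143.255)
Most specific is 43.14.128.0/20.

43.14.128.0/20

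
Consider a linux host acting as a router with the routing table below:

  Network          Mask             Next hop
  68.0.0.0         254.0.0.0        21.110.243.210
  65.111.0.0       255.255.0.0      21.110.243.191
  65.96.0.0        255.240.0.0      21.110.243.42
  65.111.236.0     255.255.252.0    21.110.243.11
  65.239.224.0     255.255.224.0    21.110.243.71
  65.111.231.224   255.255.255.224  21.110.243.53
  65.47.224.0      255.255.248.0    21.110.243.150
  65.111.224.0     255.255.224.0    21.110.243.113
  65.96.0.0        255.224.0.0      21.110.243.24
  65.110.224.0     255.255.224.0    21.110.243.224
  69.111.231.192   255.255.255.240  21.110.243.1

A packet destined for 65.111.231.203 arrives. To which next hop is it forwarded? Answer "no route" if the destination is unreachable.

Routes whose prefix contains 65.111.231.203:
  65.96.0.0/11 (65.96.0.0 - 65.127.255.255) -> 21.110.243.24
  65.96.0.0/12 (65.96.0.0 - 65.111.255.255) -> 21.110.243.42
  65.111.0.0/16 (65.111.0.0 - 65.111.255.255) -> 21.110.243.191
  65.111.224.0/19 (65.111.224.0 - 65.111.255.255) -> 21.110.243.113
More-specific entries that do NOT match:
  69.111.231.192/28 (69.111.231.192 - 69.111.231.207) does not contain 65.111.231.203
  65.111.231.224/27 (65.111.231.224 - 65.111.231.255) does not contain 65.111.231.203
  65.111.236.0/22 (65.111.236.0 - 65.111.239.255) does not contain 65.111.231.203
  65.47.224.0/21 (65.47.224.0 - 65.47.231.255) does not contain 65.111.231.203
Longest matching prefix is /19 -> next hop 21.110.243.113.

21.110.243.113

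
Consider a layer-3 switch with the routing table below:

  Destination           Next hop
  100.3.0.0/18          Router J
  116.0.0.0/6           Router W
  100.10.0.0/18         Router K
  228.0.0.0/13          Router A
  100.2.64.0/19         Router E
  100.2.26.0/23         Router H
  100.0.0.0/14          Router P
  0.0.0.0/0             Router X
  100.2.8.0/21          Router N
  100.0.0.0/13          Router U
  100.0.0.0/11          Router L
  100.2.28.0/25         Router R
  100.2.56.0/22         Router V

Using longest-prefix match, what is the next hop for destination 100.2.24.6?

Routes whose prefix contains 100.2.24.6:
  0.0.0.0/0 (default, matches everything) -> Router X
  100.0.0.0/11 (100.0.0.0 - 100.31.255.255) -> Router L
  100.0.0.0/13 (100.0.0.0 - 100.7.255.255) -> Router U
  100.0.0.0/14 (100.0.0.0 - 100.3.255.255) -> Router P
More-specific entries that do NOT match:
  100.2.28.0/25 (100.2.28.0 - 100.2.28.127) does not contain 100.2.24.6
  100.2.26.0/23 (100.2.26.0 - 100.2.27.255) does not contain 100.2.24.6
  100.2.56.0/22 (100.2.56.0 - 100.2.59.255) does not contain 100.2.24.6
  100.2.8.0/21 (100.2.8.0 - 100.2.15.255) does not contain 100.2.24.6
  100.2.64.0/19 (100.2.64.0 - 100.2.95.255) does not contain 100.2.24.6
  100.3.0.0/18 (100.3.0.0 - 100.3.63.255) does not contain 100.2.24.6
  100.10.0.0/18 (100.10.0.0 - 100.10.63.255) does not contain 100.2.24.6
Longest matching prefix is /14 -> next hop Router P.

Router P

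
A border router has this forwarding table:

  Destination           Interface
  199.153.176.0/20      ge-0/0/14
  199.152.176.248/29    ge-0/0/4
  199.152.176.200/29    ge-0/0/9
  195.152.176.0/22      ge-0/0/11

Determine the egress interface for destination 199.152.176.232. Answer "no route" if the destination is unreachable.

no route

No entry's prefix contains 199.152.176.232; there is no default route.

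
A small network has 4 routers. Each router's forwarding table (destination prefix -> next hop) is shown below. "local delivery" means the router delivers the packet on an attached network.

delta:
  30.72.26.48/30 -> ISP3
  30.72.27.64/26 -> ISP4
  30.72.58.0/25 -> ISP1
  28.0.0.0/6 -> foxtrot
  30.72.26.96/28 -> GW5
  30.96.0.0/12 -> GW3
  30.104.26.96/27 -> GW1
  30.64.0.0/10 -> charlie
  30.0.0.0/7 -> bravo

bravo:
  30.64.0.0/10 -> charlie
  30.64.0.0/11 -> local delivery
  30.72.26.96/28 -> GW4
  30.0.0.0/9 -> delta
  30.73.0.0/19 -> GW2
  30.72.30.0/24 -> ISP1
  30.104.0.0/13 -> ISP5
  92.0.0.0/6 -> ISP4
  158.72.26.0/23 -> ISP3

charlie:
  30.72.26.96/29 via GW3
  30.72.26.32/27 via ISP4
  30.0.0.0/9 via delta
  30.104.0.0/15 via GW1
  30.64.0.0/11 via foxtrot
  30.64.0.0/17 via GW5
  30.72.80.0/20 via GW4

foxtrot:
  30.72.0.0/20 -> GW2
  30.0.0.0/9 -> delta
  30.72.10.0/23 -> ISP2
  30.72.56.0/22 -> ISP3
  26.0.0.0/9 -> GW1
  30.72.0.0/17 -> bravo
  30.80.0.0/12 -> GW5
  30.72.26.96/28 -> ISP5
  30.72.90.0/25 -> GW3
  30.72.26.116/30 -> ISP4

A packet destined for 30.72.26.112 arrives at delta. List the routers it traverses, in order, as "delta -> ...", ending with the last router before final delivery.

At delta: longest match for 30.72.26.112 is 30.64.0.0/10 -> charlie
At charlie: longest match for 30.72.26.112 is 30.64.0.0/11 -> foxtrot
At foxtrot: longest match for 30.72.26.112 is 30.72.0.0/17 -> bravo
At bravo: longest match for 30.72.26.112 is 30.64.0.0/11 -> local delivery

delta -> charlie -> foxtrot -> bravo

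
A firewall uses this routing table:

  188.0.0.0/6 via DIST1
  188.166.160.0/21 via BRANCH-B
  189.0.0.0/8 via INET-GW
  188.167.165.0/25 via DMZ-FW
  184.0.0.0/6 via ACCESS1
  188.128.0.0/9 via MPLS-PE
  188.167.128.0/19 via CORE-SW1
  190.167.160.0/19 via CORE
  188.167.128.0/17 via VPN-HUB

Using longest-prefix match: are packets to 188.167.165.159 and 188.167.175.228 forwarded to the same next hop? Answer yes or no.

yes

188.167.165.159: longest match 188.167.128.0/17 -> VPN-HUB
188.167.175.228: longest match 188.167.128.0/17 -> VPN-HUB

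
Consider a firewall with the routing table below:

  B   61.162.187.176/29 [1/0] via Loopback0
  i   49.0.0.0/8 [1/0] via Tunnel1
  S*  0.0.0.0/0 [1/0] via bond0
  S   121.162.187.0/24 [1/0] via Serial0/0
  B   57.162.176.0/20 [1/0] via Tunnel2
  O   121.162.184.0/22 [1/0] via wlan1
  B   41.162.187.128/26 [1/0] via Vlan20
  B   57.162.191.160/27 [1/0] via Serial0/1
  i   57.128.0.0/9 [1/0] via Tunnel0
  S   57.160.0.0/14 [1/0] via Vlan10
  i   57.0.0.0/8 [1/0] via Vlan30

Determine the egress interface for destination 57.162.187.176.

Routes whose prefix contains 57.162.187.176:
  0.0.0.0/0 (default, matches everything) -> bond0
  57.0.0.0/8 (57.0.0.0 - 57.255.255.255) -> Vlan30
  57.128.0.0/9 (57.128.0.0 - 57.255.255.255) -> Tunnel0
  57.160.0.0/14 (57.160.0.0 - 57.163.255.255) -> Vlan10
  57.162.176.0/20 (57.162.176.0 - 57.162.191.255) -> Tunnel2
More-specific entries that do NOT match:
  61.162.187.176/29 (61.162.187.176 - 61.162.187.183) does not contain 57.162.187.176
  57.162.191.160/27 (57.162.191.160 - 57.162.191.191) does not contain 57.162.187.176
  41.162.187.128/26 (41.162.187.128 - 41.162.187.191) does not contain 57.162.187.176
  121.162.187.0/24 (121.162.187.0 - 121.162.187.255) does not contain 57.162.187.176
  121.162.184.0/22 (121.162.184.0 - 121.162.187.255) does not contain 57.162.187.176
Longest matching prefix is /20 -> interface Tunnel2.

Tunnel2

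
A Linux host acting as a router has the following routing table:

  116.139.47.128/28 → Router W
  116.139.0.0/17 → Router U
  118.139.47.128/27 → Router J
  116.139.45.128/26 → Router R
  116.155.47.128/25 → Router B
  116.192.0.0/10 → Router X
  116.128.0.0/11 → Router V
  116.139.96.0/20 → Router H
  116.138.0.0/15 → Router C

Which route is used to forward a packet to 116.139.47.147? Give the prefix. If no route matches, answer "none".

116.139.0.0/17

Entries matching 116.139.47.147:
  116.128.0.0/11 (116.128.0.0 - 116.159.255.255)
  116.138.0.0/15 (116.138.0.0 - 116.139.255.255)
  116.139.0.0/17 (116.139.0.0 - 116.139.127.255)
Most specific is 116.139.0.0/17.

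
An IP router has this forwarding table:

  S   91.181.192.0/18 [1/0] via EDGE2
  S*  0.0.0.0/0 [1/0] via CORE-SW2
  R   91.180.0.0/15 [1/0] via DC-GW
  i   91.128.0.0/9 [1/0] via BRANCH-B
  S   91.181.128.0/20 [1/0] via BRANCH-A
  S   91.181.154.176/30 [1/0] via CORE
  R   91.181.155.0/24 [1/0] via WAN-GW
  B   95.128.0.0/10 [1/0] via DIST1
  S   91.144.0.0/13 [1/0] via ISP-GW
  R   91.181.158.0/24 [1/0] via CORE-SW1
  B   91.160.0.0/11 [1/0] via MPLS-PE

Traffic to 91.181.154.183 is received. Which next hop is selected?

DC-GW

Routes whose prefix contains 91.181.154.183:
  0.0.0.0/0 (default, matches everything) -> CORE-SW2
  91.128.0.0/9 (91.128.0.0 - 91.255.255.255) -> BRANCH-B
  91.160.0.0/11 (91.160.0.0 - 91.191.255.255) -> MPLS-PE
  91.180.0.0/15 (91.180.0.0 - 91.181.255.255) -> DC-GW
More-specific entries that do NOT match:
  91.181.154.176/30 (91.181.154.176 - 91.181.154.179) does not contain 91.181.154.183
  91.181.155.0/24 (91.181.155.0 - 91.181.155.255) does not contain 91.181.154.183
  91.181.158.0/24 (91.181.158.0 - 91.181.158.255) does not contain 91.181.154.183
  91.181.128.0/20 (91.181.128.0 - 91.181.143.255) does not contain 91.181.154.183
  91.181.192.0/18 (91.181.192.0 - 91.181.255.255) does not contain 91.181.154.183
Longest matching prefix is /15 -> next hop DC-GW.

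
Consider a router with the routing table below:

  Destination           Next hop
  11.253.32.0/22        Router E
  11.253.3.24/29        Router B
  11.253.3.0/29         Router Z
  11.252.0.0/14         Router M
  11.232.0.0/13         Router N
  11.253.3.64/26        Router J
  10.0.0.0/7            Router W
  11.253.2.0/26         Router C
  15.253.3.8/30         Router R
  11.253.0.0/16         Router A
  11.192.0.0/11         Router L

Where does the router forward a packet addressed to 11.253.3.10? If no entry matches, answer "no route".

Routes whose prefix contains 11.253.3.10:
  10.0.0.0/7 (10.0.0.0 - 11.255.255.255) -> Router W
  11.252.0.0/14 (11.252.0.0 - 11.255.255.255) -> Router M
  11.253.0.0/16 (11.253.0.0 - 11.253.255.255) -> Router A
More-specific entries that do NOT match:
  15.253.3.8/30 (15.253.3.8 - 15.253.3.11) does not contain 11.253.3.10
  11.253.3.24/29 (11.253.3.24 - 11.253.3.31) does not contain 11.253.3.10
  11.253.3.0/29 (11.253.3.0 - 11.253.3.7) does not contain 11.253.3.10
  11.253.3.64/26 (11.253.3.64 - 11.253.3.127) does not contain 11.253.3.10
  11.253.2.0/26 (11.253.2.0 - 11.253.2.63) does not contain 11.253.3.10
  11.253.32.0/22 (11.253.32.0 - 11.253.35.255) does not contain 11.253.3.10
Longest matching prefix is /16 -> next hop Router A.

Router A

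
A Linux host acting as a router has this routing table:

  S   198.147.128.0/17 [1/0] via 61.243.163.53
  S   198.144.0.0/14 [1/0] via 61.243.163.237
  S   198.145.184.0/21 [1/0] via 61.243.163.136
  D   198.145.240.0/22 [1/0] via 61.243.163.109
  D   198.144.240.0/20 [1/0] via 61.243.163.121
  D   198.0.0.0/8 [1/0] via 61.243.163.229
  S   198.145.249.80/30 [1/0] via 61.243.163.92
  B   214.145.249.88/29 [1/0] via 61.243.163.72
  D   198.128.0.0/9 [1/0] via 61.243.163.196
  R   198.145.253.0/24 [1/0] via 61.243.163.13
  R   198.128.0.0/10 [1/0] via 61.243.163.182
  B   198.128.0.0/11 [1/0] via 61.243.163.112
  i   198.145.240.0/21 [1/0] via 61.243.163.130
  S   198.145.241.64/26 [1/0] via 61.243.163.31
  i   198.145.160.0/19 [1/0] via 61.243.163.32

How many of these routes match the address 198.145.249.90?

Prefixes containing 198.145.249.90:
  198.0.0.0/8 (198.0.0.0 - 198.255.255.255)
  198.128.0.0/9 (198.128.0.0 - 198.255.255.255)
  198.128.0.0/10 (198.128.0.0 - 198.191.255.255)
  198.128.0.0/11 (198.128.0.0 - 198.159.255.255)
  198.144.0.0/14 (198.144.0.0 - 198.147.255.255)
Total matching entries: 5.

5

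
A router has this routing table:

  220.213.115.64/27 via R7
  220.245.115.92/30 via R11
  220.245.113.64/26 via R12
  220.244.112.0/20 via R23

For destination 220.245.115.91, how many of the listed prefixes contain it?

0

No listed prefix contains 220.245.115.91.
Total matching entries: 0.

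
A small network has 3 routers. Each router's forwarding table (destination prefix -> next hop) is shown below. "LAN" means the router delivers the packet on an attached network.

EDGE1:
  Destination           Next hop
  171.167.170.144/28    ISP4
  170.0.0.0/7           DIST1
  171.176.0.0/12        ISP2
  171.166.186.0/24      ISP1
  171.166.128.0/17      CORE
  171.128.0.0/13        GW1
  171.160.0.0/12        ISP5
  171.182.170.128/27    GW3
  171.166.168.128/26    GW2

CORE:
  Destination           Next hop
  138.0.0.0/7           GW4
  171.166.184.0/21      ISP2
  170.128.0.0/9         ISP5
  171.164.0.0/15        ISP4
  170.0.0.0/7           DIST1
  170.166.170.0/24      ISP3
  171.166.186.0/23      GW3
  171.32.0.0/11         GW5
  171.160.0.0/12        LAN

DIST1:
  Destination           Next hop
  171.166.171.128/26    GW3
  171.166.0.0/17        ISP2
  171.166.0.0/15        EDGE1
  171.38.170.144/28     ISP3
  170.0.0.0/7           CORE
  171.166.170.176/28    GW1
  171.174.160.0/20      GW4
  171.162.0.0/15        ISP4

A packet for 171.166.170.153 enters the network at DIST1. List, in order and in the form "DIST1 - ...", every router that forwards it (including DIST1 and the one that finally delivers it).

At DIST1: longest match for 171.166.170.153 is 171.166.0.0/15 -> EDGE1
At EDGE1: longest match for 171.166.170.153 is 171.166.128.0/17 -> CORE
At CORE: longest match for 171.166.170.153 is 171.160.0.0/12 -> LAN

DIST1 - EDGE1 - CORE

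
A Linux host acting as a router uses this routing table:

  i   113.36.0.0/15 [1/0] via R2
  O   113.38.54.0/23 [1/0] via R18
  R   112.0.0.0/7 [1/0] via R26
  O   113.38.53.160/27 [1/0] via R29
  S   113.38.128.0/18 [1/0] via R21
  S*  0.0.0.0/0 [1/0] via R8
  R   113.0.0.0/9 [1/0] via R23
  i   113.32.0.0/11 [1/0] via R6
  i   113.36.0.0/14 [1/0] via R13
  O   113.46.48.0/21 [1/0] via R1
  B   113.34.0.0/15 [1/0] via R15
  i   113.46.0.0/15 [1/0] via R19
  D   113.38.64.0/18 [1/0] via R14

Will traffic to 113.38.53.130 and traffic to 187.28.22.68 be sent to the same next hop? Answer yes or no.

no

113.38.53.130: longest match 113.36.0.0/14 -> R13
187.28.22.68: longest match 0.0.0.0/0 -> R8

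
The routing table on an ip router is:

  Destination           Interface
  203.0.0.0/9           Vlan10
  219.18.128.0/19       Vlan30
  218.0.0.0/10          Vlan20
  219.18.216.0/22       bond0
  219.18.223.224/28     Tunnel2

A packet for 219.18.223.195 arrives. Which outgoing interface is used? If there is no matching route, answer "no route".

No entry's prefix contains 219.18.223.195; there is no default route.

no route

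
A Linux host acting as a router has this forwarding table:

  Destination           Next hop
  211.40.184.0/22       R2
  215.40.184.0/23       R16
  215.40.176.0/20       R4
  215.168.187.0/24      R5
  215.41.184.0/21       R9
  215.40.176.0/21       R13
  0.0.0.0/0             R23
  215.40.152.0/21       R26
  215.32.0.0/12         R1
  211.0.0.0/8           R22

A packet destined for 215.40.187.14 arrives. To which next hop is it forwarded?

R4

Routes whose prefix contains 215.40.187.14:
  0.0.0.0/0 (default, matches everything) -> R23
  215.32.0.0/12 (215.32.0.0 - 215.47.255.255) -> R1
  215.40.176.0/20 (215.40.176.0 - 215.40.191.255) -> R4
More-specific entries that do NOT match:
  215.168.187.0/24 (215.168.187.0 - 215.168.187.255) does not contain 215.40.187.14
  215.40.184.0/23 (215.40.184.0 - 215.40.185.255) does not contain 215.40.187.14
  211.40.184.0/22 (211.40.184.0 - 211.40.187.255) does not contain 215.40.187.14
  215.41.184.0/21 (215.41.184.0 - 215.41.191.255) does not contain 215.40.187.14
  215.40.176.0/21 (215.40.176.0 - 215.40.183.255) does not contain 215.40.187.14
  215.40.152.0/21 (215.40.152.0 - 215.40.159.255) does not contain 215.40.187.14
Longest matching prefix is /20 -> next hop R4.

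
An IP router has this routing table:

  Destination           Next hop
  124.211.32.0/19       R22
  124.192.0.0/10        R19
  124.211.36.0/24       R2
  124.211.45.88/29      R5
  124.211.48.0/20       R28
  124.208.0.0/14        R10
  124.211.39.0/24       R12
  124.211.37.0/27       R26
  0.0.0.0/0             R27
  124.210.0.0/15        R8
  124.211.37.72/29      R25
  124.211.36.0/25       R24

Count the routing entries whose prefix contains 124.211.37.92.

5

Prefixes containing 124.211.37.92:
  0.0.0.0/0 (default, matches everything)
  124.192.0.0/10 (124.192.0.0 - 124.255.255.255)
  124.208.0.0/14 (124.208.0.0 - 124.211.255.255)
  124.210.0.0/15 (124.210.0.0 - 124.211.255.255)
  124.211.32.0/19 (124.211.32.0 - 124.211.63.255)
Total matching entries: 5.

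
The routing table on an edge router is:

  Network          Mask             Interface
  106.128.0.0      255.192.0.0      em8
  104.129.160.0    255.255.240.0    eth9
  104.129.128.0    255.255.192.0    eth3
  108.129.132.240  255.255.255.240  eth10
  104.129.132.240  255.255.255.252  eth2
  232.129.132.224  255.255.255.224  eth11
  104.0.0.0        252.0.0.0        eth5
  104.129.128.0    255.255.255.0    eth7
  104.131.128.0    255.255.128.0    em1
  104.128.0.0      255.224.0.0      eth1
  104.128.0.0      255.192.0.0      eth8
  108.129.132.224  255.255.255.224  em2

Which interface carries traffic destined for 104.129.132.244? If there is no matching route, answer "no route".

eth3

Routes whose prefix contains 104.129.132.244:
  104.0.0.0/6 (104.0.0.0 - 107.255.255.255) -> eth5
  104.128.0.0/10 (104.128.0.0 - 104.191.255.255) -> eth8
  104.128.0.0/11 (104.128.0.0 - 104.159.255.255) -> eth1
  104.129.128.0/18 (104.129.128.0 - 104.129.191.255) -> eth3
More-specific entries that do NOT match:
  104.129.132.240/30 (104.129.132.240 - 104.129.132.243) does not contain 104.129.132.244
  108.129.132.240/28 (108.129.132.240 - 108.129.132.255) does not contain 104.129.132.244
  232.129.132.224/27 (232.129.132.224 - 232.129.132.255) does not contain 104.129.132.244
  108.129.132.224/27 (108.129.132.224 - 108.129.132.255) does not contain 104.129.132.244
  104.129.128.0/24 (104.129.128.0 - 104.129.128.255) does not contain 104.129.132.244
  104.129.160.0/20 (104.129.160.0 - 104.129.175.255) does not contain 104.129.132.244
Longest matching prefix is /18 -> interface eth3.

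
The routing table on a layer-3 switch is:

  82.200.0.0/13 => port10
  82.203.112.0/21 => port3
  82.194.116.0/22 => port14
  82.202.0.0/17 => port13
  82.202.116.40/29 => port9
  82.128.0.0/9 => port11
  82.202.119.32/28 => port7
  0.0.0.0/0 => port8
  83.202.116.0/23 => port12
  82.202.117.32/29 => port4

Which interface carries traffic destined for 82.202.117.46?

port13

Routes whose prefix contains 82.202.117.46:
  0.0.0.0/0 (default, matches everything) -> port8
  82.128.0.0/9 (82.128.0.0 - 82.255.255.255) -> port11
  82.200.0.0/13 (82.200.0.0 - 82.207.255.255) -> port10
  82.202.0.0/17 (82.202.0.0 - 82.202.127.255) -> port13
More-specific entries that do NOT match:
  82.202.116.40/29 (82.202.116.40 - 82.202.116.47) does not contain 82.202.117.46
  82.202.117.32/29 (82.202.117.32 - 82.202.117.39) does not contain 82.202.117.46
  82.202.119.32/28 (82.202.119.32 - 82.202.119.47) does not contain 82.202.117.46
  83.202.116.0/23 (83.202.116.0 - 83.202.117.255) does not contain 82.202.117.46
  82.194.116.0/22 (82.194.116.0 - 82.194.119.255) does not contain 82.202.117.46
  82.203.112.0/21 (82.203.112.0 - 82.203.119.255) does not contain 82.202.117.46
Longest matching prefix is /17 -> interface port13.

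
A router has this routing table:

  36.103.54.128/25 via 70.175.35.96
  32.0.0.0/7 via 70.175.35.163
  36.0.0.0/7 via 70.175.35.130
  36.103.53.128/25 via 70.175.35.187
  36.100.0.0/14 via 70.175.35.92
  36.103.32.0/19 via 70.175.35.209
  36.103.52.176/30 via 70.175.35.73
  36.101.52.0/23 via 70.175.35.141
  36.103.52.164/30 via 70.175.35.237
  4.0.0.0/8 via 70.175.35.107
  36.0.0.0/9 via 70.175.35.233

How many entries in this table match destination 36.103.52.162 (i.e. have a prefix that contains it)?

Prefixes containing 36.103.52.162:
  36.0.0.0/7 (36.0.0.0 - 37.255.255.255)
  36.0.0.0/9 (36.0.0.0 - 36.127.255.255)
  36.100.0.0/14 (36.100.0.0 - 36.103.255.255)
  36.103.32.0/19 (36.103.32.0 - 36.103.63.255)
Total matching entries: 4.

4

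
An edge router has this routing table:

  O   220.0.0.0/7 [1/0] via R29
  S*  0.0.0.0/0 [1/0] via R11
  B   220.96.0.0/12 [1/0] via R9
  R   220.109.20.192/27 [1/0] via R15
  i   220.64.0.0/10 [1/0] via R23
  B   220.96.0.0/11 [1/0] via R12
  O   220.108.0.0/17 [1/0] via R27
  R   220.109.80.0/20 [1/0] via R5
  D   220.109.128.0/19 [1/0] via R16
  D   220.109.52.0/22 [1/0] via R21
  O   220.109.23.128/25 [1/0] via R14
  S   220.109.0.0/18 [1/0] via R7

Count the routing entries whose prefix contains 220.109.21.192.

Prefixes containing 220.109.21.192:
  0.0.0.0/0 (default, matches everything)
  220.0.0.0/7 (220.0.0.0 - 221.255.255.255)
  220.64.0.0/10 (220.64.0.0 - 220.127.255.255)
  220.96.0.0/11 (220.96.0.0 - 220.127.255.255)
  220.96.0.0/12 (220.96.0.0 - 220.111.255.255)
  220.109.0.0/18 (220.109.0.0 - 220.109.63.255)
Total matching entries: 6.

6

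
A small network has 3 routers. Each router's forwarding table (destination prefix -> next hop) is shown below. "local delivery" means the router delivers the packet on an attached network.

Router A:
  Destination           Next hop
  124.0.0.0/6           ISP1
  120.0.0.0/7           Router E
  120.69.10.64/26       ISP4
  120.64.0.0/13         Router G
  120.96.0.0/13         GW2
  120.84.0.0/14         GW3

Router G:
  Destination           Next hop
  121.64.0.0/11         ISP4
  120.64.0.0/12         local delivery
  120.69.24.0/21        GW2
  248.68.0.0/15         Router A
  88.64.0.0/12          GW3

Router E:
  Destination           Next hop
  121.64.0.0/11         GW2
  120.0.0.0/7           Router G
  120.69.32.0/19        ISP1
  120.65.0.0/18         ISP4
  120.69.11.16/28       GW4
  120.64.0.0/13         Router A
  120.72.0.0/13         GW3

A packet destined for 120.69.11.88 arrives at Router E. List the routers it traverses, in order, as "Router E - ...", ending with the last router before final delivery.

Router E - Router A - Router G

At Router E: longest match for 120.69.11.88 is 120.64.0.0/13 -> Router A
At Router A: longest match for 120.69.11.88 is 120.64.0.0/13 -> Router G
At Router G: longest match for 120.69.11.88 is 120.64.0.0/12 -> local delivery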